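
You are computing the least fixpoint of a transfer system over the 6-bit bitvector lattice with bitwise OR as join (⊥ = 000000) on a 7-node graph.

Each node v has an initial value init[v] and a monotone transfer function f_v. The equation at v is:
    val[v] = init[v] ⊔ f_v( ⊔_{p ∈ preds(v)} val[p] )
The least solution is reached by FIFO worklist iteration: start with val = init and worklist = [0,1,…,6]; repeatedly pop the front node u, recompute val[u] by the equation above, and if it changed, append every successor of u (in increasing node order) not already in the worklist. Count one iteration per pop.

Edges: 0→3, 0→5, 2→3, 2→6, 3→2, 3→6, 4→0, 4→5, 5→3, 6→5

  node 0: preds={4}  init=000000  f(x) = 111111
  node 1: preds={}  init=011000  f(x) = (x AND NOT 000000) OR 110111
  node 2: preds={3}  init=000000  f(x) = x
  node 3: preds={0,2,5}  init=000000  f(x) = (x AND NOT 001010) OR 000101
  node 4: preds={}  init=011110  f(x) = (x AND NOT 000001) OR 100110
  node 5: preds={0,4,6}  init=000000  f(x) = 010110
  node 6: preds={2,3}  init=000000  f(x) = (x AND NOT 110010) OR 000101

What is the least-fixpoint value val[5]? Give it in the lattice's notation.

010110

Iteration log — 12 steps:
  step 1. node 0  ⊔preds=011110  new=111111  old=000000  +wl: 
  step 2. node 1  ⊔preds=000000  new=111111  old=011000  +wl: 
  step 3. node 2  ⊔preds=000000  new=000000  stable
  step 4. node 3  ⊔preds=111111  new=110101  old=000000  +wl: 2
  step 5. node 4  ⊔preds=000000  new=111110  old=011110  +wl: 0
  step 6. node 5  ⊔preds=111111  new=010110  old=000000  +wl: 3
  step 7. node 6  ⊔preds=110101  new=000101  old=000000  +wl: 5
  step 8. node 2  ⊔preds=110101  new=110101  old=000000  +wl: 6
  step 9. node 0  ⊔preds=111110  new=111111  stable
  step 10. node 3  ⊔preds=111111  new=110101  stable
  step 11. node 5  ⊔preds=111111  new=010110  stable
  step 12. node 6  ⊔preds=110101  new=000101  stable

Least fixpoint reached:
  node 0: 111111
  node 1: 111111
  node 2: 110101
  node 3: 110101
  node 4: 111110
  node 5: 010110
  node 6: 000101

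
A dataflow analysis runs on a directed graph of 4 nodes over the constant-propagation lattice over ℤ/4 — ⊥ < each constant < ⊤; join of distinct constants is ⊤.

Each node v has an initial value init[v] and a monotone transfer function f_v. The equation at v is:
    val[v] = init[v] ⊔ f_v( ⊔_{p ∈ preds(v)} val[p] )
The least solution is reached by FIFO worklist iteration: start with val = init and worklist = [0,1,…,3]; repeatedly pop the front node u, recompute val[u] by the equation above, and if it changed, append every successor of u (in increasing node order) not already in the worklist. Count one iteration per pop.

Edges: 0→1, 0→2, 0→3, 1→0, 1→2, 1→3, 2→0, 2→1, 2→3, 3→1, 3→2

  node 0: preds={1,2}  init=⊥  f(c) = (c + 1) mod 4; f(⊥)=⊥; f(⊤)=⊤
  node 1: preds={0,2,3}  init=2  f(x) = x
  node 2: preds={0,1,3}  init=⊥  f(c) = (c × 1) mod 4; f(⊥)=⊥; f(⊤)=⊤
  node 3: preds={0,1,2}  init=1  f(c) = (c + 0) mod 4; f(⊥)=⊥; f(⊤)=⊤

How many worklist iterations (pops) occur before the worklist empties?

Worklist (8 pops):
  #1 pop 0: in=2 → 3 (was ⊥); enqueue []
  #2 pop 1: in=⊤ → ⊤ (was 2); enqueue [0]
  #3 pop 2: in=⊤ → ⊤ (was ⊥); enqueue [1]
  #4 pop 3: in=⊤ → ⊤ (was 1); enqueue [2]
  #5 pop 0: in=⊤ → ⊤ (was 3); enqueue [3]
  #6 pop 1: in=⊤ → ⊤ (no change)
  #7 pop 2: in=⊤ → ⊤ (no change)
  #8 pop 3: in=⊤ → ⊤ (no change)

Fixpoint:
  val[0] = ⊤
  val[1] = ⊤
  val[2] = ⊤
  val[3] = ⊤

8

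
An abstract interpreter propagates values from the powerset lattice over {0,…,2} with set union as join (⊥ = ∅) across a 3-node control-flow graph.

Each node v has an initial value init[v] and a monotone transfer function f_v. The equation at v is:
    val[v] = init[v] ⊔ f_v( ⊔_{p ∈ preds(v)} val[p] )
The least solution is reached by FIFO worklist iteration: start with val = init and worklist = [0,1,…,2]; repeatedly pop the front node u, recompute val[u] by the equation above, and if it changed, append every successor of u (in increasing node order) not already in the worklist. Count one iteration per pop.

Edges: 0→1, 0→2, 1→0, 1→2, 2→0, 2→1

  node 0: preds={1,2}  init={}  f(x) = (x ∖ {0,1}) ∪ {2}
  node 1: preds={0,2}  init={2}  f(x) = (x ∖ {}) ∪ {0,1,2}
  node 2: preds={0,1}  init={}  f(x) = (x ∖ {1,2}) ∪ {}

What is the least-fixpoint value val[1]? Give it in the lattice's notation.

Iteration log — 5 steps:
  step 1. node 0  ⊔preds={2}  new={2}  old={}  +wl: 
  step 2. node 1  ⊔preds={2}  new={0,1,2}  old={2}  +wl: 0
  step 3. node 2  ⊔preds={0,1,2}  new={0}  old={}  +wl: 1
  step 4. node 0  ⊔preds={0,1,2}  new={2}  stable
  step 5. node 1  ⊔preds={0,2}  new={0,1,2}  stable

Least fixpoint reached:
  node 0: {2}
  node 1: {0,1,2}
  node 2: {0}

{0,1,2}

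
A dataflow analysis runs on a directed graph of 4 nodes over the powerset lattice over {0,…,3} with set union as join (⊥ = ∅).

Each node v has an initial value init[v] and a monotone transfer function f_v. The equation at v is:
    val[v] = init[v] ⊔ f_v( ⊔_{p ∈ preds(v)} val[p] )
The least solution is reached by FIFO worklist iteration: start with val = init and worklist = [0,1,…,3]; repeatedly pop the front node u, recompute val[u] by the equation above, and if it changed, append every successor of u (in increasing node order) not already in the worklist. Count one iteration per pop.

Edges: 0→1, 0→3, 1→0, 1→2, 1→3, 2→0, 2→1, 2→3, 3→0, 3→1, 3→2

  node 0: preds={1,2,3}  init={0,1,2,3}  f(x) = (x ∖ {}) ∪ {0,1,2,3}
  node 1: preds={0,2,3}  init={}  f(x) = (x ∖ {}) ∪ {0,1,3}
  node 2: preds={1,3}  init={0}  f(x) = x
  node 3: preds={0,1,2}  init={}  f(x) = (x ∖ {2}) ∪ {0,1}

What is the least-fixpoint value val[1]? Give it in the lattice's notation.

Worklist (7 pops):
  #1 pop 0: in={0} → {0,1,2,3} (no change)
  #2 pop 1: in={0,1,2,3} → {0,1,2,3} (was {}); enqueue [0]
  #3 pop 2: in={0,1,2,3} → {0,1,2,3} (was {0}); enqueue [1]
  #4 pop 3: in={0,1,2,3} → {0,1,3} (was {}); enqueue [2]
  #5 pop 0: in={0,1,2,3} → {0,1,2,3} (no change)
  #6 pop 1: in={0,1,2,3} → {0,1,2,3} (no change)
  #7 pop 2: in={0,1,2,3} → {0,1,2,3} (no change)

Fixpoint:
  val[0] = {0,1,2,3}
  val[1] = {0,1,2,3}
  val[2] = {0,1,2,3}
  val[3] = {0,1,3}

{0,1,2,3}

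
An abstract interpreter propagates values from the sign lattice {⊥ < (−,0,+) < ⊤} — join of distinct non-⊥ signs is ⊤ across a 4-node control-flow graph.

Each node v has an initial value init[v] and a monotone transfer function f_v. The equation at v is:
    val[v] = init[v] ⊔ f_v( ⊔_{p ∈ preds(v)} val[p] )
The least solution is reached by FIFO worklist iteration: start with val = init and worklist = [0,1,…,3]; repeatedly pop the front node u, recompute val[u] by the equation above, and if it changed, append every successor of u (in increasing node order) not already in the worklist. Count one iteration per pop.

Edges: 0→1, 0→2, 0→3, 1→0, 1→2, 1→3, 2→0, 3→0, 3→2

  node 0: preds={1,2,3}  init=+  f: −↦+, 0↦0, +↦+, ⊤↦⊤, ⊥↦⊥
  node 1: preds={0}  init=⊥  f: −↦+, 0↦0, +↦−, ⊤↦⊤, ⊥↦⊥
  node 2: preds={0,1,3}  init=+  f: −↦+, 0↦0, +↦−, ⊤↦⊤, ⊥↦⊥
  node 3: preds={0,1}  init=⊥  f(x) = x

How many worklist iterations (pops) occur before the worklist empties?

Worklist (10 pops):
  #1 pop 0: in=+ → + (no change)
  #2 pop 1: in=+ → − (was ⊥); enqueue [0]
  #3 pop 2: in=⊤ → ⊤ (was +); enqueue []
  #4 pop 3: in=⊤ → ⊤ (was ⊥); enqueue [2]
  #5 pop 0: in=⊤ → ⊤ (was +); enqueue [1,3]
  #6 pop 2: in=⊤ → ⊤ (no change)
  #7 pop 1: in=⊤ → ⊤ (was −); enqueue [0,2]
  #8 pop 3: in=⊤ → ⊤ (no change)
  #9 pop 0: in=⊤ → ⊤ (no change)
  #10 pop 2: in=⊤ → ⊤ (no change)

Fixpoint:
  val[0] = ⊤
  val[1] = ⊤
  val[2] = ⊤
  val[3] = ⊤

10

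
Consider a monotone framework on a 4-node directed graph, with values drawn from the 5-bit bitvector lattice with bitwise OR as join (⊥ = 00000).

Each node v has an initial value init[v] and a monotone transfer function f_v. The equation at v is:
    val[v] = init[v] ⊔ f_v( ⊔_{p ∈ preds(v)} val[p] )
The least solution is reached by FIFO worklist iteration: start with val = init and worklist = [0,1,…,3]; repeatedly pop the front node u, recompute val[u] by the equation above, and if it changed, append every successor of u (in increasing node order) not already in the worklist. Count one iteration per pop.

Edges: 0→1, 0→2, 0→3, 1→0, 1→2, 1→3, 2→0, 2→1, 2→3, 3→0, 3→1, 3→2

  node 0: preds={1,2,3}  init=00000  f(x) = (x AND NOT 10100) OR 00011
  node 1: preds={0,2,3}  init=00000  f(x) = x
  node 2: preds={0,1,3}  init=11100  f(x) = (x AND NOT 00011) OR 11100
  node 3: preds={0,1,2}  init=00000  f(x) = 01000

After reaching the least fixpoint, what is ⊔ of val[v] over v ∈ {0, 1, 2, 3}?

Worklist (7 pops):
  #1 pop 0: in=11100 → 01011 (was 00000); enqueue []
  #2 pop 1: in=11111 → 11111 (was 00000); enqueue [0]
  #3 pop 2: in=11111 → 11100 (no change)
  #4 pop 3: in=11111 → 01000 (was 00000); enqueue [1,2]
  #5 pop 0: in=11111 → 01011 (no change)
  #6 pop 1: in=11111 → 11111 (no change)
  #7 pop 2: in=11111 → 11100 (no change)

Fixpoint:
  val[0] = 01011
  val[1] = 11111
  val[2] = 11100
  val[3] = 01000

11111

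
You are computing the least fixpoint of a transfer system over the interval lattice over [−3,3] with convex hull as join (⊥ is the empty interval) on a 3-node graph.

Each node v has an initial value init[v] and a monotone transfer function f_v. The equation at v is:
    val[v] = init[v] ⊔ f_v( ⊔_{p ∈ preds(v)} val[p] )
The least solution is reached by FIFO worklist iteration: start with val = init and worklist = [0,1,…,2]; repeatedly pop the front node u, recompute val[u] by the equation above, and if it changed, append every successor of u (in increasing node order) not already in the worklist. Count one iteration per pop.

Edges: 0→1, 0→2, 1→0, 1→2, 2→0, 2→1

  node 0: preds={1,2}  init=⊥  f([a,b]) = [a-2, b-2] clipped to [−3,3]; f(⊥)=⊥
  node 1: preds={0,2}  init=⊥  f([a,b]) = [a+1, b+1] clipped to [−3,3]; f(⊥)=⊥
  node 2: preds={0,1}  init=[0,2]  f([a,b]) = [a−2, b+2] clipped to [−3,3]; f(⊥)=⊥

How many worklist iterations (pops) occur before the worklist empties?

Worklist (7 pops):
  #1 pop 0: in=[0,2] → [-2,0] (was ⊥); enqueue []
  #2 pop 1: in=[-2,2] → [-1,3] (was ⊥); enqueue [0]
  #3 pop 2: in=[-2,3] → [-3,3] (was [0,2]); enqueue [1]
  #4 pop 0: in=[-3,3] → [-3,1] (was [-2,0]); enqueue [2]
  #5 pop 1: in=[-3,3] → [-2,3] (was [-1,3]); enqueue [0]
  #6 pop 2: in=[-3,3] → [-3,3] (no change)
  #7 pop 0: in=[-3,3] → [-3,1] (no change)

Fixpoint:
  val[0] = [-3,1]
  val[1] = [-2,3]
  val[2] = [-3,3]

7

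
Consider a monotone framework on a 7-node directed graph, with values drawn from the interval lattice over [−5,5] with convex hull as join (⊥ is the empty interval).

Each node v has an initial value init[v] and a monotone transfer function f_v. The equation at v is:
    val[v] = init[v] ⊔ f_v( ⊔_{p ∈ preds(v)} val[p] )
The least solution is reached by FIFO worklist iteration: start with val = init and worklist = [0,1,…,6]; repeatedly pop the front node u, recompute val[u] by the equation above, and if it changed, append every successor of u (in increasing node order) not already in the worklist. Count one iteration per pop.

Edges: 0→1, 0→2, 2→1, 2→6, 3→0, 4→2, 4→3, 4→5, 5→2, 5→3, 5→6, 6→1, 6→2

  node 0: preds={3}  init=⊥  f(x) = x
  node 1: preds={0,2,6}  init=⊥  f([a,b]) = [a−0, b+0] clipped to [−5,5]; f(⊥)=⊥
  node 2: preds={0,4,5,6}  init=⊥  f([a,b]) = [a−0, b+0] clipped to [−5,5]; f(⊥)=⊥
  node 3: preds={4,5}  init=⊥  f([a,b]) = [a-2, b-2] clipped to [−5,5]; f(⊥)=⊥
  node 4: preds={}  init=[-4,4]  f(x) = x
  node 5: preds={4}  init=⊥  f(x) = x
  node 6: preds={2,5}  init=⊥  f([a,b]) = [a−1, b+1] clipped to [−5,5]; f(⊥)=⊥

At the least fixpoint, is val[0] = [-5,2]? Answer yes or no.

yes

Iteration log — 13 steps:
  step 1. node 0  ⊔preds=⊥  new=⊥  stable
  step 2. node 1  ⊔preds=⊥  new=⊥  stable
  step 3. node 2  ⊔preds=[-4,4]  new=[-4,4]  old=⊥  +wl: 1
  step 4. node 3  ⊔preds=[-4,4]  new=[-5,2]  old=⊥  +wl: 0
  step 5. node 4  ⊔preds=⊥  new=[-4,4]  stable
  step 6. node 5  ⊔preds=[-4,4]  new=[-4,4]  old=⊥  +wl: 2,3
  step 7. node 6  ⊔preds=[-4,4]  new=[-5,5]  old=⊥  +wl: 
  step 8. node 1  ⊔preds=[-5,5]  new=[-5,5]  old=⊥  +wl: 
  step 9. node 0  ⊔preds=[-5,2]  new=[-5,2]  old=⊥  +wl: 1
  step 10. node 2  ⊔preds=[-5,5]  new=[-5,5]  old=[-4,4]  +wl: 6
  step 11. node 3  ⊔preds=[-4,4]  new=[-5,2]  stable
  step 12. node 1  ⊔preds=[-5,5]  new=[-5,5]  stable
  step 13. node 6  ⊔preds=[-5,5]  new=[-5,5]  stable

Least fixpoint reached:
  node 0: [-5,2]
  node 1: [-5,5]
  node 2: [-5,5]
  node 3: [-5,2]
  node 4: [-4,4]
  node 5: [-4,4]
  node 6: [-5,5]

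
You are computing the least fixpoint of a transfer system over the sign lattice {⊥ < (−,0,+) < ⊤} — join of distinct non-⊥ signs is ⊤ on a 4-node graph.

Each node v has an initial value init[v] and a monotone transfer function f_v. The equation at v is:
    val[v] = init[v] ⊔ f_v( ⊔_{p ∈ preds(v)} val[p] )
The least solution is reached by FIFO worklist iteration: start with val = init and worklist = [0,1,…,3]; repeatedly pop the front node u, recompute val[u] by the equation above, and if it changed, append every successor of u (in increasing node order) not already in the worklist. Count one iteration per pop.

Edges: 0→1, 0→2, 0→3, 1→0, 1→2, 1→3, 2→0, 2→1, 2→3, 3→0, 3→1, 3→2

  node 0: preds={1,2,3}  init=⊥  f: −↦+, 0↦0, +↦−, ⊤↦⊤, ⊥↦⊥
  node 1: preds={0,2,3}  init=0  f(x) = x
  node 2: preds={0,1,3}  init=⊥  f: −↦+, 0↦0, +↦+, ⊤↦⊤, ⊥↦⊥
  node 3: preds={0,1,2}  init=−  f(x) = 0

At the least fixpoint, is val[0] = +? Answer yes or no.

Worklist (7 pops):
  #1 pop 0: in=⊤ → ⊤ (was ⊥); enqueue []
  #2 pop 1: in=⊤ → ⊤ (was 0); enqueue [0]
  #3 pop 2: in=⊤ → ⊤ (was ⊥); enqueue [1]
  #4 pop 3: in=⊤ → ⊤ (was −); enqueue [2]
  #5 pop 0: in=⊤ → ⊤ (no change)
  #6 pop 1: in=⊤ → ⊤ (no change)
  #7 pop 2: in=⊤ → ⊤ (no change)

Fixpoint:
  val[0] = ⊤
  val[1] = ⊤
  val[2] = ⊤
  val[3] = ⊤

no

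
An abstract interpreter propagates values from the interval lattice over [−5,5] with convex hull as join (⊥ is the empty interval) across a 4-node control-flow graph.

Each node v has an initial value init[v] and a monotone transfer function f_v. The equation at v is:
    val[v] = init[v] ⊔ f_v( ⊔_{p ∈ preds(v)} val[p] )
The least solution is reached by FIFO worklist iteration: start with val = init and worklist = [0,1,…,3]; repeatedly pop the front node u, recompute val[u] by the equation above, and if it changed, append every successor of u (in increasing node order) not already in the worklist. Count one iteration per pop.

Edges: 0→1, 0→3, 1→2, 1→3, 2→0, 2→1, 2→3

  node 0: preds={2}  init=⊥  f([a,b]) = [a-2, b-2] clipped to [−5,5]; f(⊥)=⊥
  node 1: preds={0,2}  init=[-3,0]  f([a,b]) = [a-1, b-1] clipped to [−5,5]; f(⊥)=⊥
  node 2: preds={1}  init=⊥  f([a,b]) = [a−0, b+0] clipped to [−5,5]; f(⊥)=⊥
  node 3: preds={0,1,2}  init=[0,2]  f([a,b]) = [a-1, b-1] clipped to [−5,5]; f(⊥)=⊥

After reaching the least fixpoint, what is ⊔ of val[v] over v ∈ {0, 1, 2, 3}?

Trace (11 dequeues):
  [1] u=0 | in ⊥ | out ⊥ | ==
  [2] u=1 | in ⊥ | out [-3,0] | ==
  [3] u=2 | in [-3,0] | out [-3,0] | prev ⊥ | push {0,1}
  [4] u=3 | in [-3,0] | out [-4,2] | prev [0,2] | push {}
  [5] u=0 | in [-3,0] | out [-5,-2] | prev ⊥ | push {3}
  [6] u=1 | in [-5,0] | out [-5,0] | prev [-3,0] | push {2}
  [7] u=3 | in [-5,0] | out [-5,2] | prev [-4,2] | push {}
  [8] u=2 | in [-5,0] | out [-5,0] | prev [-3,0] | push {0,1,3}
  [9] u=0 | in [-5,0] | out [-5,-2] | ==
  [10] u=1 | in [-5,0] | out [-5,0] | ==
  [11] u=3 | in [-5,0] | out [-5,2] | ==

Converged values:
  [0] [-5,-2]
  [1] [-5,0]
  [2] [-5,0]
  [3] [-5,2]

[-5,2]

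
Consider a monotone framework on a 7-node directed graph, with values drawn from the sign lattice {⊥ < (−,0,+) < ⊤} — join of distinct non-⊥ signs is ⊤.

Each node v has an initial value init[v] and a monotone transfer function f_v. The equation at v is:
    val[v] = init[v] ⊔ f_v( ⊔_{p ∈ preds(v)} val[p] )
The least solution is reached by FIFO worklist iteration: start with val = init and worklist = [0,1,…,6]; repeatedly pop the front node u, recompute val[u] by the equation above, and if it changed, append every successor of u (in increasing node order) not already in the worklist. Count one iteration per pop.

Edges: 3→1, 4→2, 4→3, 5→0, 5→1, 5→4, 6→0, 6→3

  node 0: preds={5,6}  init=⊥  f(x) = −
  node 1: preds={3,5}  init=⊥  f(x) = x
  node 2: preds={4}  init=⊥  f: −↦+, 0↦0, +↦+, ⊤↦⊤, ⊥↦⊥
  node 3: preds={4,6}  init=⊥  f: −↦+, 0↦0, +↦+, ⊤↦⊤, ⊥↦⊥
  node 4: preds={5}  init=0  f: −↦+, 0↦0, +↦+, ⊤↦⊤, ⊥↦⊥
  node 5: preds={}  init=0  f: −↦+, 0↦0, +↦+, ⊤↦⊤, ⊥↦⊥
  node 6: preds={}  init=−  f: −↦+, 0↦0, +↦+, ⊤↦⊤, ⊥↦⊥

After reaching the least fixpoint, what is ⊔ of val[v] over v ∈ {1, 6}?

⊤

Trace (8 dequeues):
  [1] u=0 | in ⊤ | out − | prev ⊥ | push {}
  [2] u=1 | in 0 | out 0 | prev ⊥ | push {}
  [3] u=2 | in 0 | out 0 | prev ⊥ | push {}
  [4] u=3 | in ⊤ | out ⊤ | prev ⊥ | push {1}
  [5] u=4 | in 0 | out 0 | ==
  [6] u=5 | in ⊥ | out 0 | ==
  [7] u=6 | in ⊥ | out − | ==
  [8] u=1 | in ⊤ | out ⊤ | prev 0 | push {}

Converged values:
  [0] −
  [1] ⊤
  [2] 0
  [3] ⊤
  [4] 0
  [5] 0
  [6] −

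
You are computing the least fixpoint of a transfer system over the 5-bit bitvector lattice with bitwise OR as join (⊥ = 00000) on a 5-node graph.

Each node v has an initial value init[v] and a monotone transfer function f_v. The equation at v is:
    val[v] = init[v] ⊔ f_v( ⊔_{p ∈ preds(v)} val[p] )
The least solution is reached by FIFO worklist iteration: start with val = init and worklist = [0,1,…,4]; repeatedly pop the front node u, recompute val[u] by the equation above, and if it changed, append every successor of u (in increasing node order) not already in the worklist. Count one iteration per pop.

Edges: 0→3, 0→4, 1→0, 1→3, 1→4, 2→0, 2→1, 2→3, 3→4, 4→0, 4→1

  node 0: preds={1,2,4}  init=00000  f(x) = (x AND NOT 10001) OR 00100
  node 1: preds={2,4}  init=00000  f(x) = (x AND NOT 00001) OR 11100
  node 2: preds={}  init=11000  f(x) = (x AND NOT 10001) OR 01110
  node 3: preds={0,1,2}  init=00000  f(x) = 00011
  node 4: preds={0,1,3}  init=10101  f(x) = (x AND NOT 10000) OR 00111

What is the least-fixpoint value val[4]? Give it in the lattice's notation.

11111

Worklist (10 pops):
  #1 pop 0: in=11101 → 01100 (was 00000); enqueue []
  #2 pop 1: in=11101 → 11100 (was 00000); enqueue [0]
  #3 pop 2: in=00000 → 11110 (was 11000); enqueue [1]
  #4 pop 3: in=11110 → 00011 (was 00000); enqueue []
  #5 pop 4: in=11111 → 11111 (was 10101); enqueue []
  #6 pop 0: in=11111 → 01110 (was 01100); enqueue [3,4]
  #7 pop 1: in=11111 → 11110 (was 11100); enqueue [0]
  #8 pop 3: in=11110 → 00011 (no change)
  #9 pop 4: in=11111 → 11111 (no change)
  #10 pop 0: in=11111 → 01110 (no change)

Fixpoint:
  val[0] = 01110
  val[1] = 11110
  val[2] = 11110
  val[3] = 00011
  val[4] = 11111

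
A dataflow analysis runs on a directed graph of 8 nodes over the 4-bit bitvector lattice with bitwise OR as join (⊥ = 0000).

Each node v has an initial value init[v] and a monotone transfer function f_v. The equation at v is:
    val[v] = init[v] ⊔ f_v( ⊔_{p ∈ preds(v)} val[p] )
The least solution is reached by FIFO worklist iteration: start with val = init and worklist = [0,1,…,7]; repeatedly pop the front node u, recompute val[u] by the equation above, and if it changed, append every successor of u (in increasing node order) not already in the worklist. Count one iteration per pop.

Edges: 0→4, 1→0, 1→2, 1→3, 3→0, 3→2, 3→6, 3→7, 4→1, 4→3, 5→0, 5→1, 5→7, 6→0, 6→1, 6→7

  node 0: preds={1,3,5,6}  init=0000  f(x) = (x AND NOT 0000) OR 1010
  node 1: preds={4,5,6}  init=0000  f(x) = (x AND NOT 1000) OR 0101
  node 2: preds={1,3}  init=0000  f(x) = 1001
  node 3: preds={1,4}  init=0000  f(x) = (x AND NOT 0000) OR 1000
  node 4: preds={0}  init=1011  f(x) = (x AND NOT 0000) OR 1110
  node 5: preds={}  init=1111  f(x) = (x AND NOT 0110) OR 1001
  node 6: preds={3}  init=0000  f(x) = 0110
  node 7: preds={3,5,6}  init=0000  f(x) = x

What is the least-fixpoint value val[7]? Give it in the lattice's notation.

Worklist (12 pops):
  #1 pop 0: in=1111 → 1111 (was 0000); enqueue []
  #2 pop 1: in=1111 → 0111 (was 0000); enqueue [0]
  #3 pop 2: in=0111 → 1001 (was 0000); enqueue []
  #4 pop 3: in=1111 → 1111 (was 0000); enqueue [2]
  #5 pop 4: in=1111 → 1111 (was 1011); enqueue [1,3]
  #6 pop 5: in=0000 → 1111 (no change)
  #7 pop 6: in=1111 → 0110 (was 0000); enqueue []
  #8 pop 7: in=1111 → 1111 (was 0000); enqueue []
  #9 pop 0: in=1111 → 1111 (no change)
  #10 pop 2: in=1111 → 1001 (no change)
  #11 pop 1: in=1111 → 0111 (no change)
  #12 pop 3: in=1111 → 1111 (no change)

Fixpoint:
  val[0] = 1111
  val[1] = 0111
  val[2] = 1001
  val[3] = 1111
  val[4] = 1111
  val[5] = 1111
  val[6] = 0110
  val[7] = 1111

1111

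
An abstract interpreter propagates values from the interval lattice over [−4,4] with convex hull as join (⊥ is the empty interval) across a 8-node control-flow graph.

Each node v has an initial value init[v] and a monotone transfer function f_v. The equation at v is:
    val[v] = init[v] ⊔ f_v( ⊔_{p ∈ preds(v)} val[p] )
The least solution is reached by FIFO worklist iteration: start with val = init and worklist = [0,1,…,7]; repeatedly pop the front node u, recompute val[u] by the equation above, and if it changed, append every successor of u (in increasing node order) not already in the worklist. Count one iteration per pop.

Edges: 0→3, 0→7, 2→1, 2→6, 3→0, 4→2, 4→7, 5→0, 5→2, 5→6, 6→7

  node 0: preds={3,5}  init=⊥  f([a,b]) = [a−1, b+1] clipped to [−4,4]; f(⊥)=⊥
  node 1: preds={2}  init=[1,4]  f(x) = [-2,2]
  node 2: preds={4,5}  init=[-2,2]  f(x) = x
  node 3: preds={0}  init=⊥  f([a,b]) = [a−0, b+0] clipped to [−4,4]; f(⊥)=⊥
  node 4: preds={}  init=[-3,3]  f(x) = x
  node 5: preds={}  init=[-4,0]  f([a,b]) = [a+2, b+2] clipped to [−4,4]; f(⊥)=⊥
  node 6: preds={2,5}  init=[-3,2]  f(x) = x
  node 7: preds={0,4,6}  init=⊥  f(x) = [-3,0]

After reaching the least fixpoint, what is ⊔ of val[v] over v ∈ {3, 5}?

[-4,4]

Worklist (19 pops):
  #1 pop 0: in=[-4,0] → [-4,1] (was ⊥); enqueue []
  #2 pop 1: in=[-2,2] → [-2,4] (was [1,4]); enqueue []
  #3 pop 2: in=[-4,3] → [-4,3] (was [-2,2]); enqueue [1]
  #4 pop 3: in=[-4,1] → [-4,1] (was ⊥); enqueue [0]
  #5 pop 4: in=⊥ → [-3,3] (no change)
  #6 pop 5: in=⊥ → [-4,0] (no change)
  #7 pop 6: in=[-4,3] → [-4,3] (was [-3,2]); enqueue []
  #8 pop 7: in=[-4,3] → [-3,0] (was ⊥); enqueue []
  #9 pop 1: in=[-4,3] → [-2,4] (no change)
  #10 pop 0: in=[-4,1] → [-4,2] (was [-4,1]); enqueue [3,7]
  #11 pop 3: in=[-4,2] → [-4,2] (was [-4,1]); enqueue [0]
  #12 pop 7: in=[-4,3] → [-3,0] (no change)
  #13 pop 0: in=[-4,2] → [-4,3] (was [-4,2]); enqueue [3,7]
  #14 pop 3: in=[-4,3] → [-4,3] (was [-4,2]); enqueue [0]
  #15 pop 7: in=[-4,3] → [-3,0] (no change)
  #16 pop 0: in=[-4,3] → [-4,4] (was [-4,3]); enqueue [3,7]
  #17 pop 3: in=[-4,4] → [-4,4] (was [-4,3]); enqueue [0]
  #18 pop 7: in=[-4,4] → [-3,0] (no change)
  #19 pop 0: in=[-4,4] → [-4,4] (no change)

Fixpoint:
  val[0] = [-4,4]
  val[1] = [-2,4]
  val[2] = [-4,3]
  val[3] = [-4,4]
  val[4] = [-3,3]
  val[5] = [-4,0]
  val[6] = [-4,3]
  val[7] = [-3,0]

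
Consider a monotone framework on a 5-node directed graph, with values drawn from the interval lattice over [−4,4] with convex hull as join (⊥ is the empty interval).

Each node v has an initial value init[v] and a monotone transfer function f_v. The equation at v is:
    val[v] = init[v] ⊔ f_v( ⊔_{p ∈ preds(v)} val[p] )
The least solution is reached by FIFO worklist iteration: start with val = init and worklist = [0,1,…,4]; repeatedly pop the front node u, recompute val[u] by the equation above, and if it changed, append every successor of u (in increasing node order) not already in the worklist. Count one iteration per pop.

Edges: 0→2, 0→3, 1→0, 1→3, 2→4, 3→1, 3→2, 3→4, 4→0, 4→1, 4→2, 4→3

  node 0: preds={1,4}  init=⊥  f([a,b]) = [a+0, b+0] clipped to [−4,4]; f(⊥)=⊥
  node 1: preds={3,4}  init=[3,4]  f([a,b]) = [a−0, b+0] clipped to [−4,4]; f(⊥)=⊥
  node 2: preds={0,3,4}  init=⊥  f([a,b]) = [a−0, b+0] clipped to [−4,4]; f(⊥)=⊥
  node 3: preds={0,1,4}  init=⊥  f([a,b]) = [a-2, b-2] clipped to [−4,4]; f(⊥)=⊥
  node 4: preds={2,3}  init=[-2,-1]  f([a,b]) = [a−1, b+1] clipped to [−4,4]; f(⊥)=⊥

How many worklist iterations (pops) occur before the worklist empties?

Trace (11 dequeues):
  [1] u=0 | in [-2,4] | out [-2,4] | prev ⊥ | push {}
  [2] u=1 | in [-2,-1] | out [-2,4] | prev [3,4] | push {0}
  [3] u=2 | in [-2,4] | out [-2,4] | prev ⊥ | push {}
  [4] u=3 | in [-2,4] | out [-4,2] | prev ⊥ | push {1,2}
  [5] u=4 | in [-4,4] | out [-4,4] | prev [-2,-1] | push {3}
  [6] u=0 | in [-4,4] | out [-4,4] | prev [-2,4] | push {}
  [7] u=1 | in [-4,4] | out [-4,4] | prev [-2,4] | push {0}
  [8] u=2 | in [-4,4] | out [-4,4] | prev [-2,4] | push {4}
  [9] u=3 | in [-4,4] | out [-4,2] | ==
  [10] u=0 | in [-4,4] | out [-4,4] | ==
  [11] u=4 | in [-4,4] | out [-4,4] | ==

Converged values:
  [0] [-4,4]
  [1] [-4,4]
  [2] [-4,4]
  [3] [-4,2]
  [4] [-4,4]

11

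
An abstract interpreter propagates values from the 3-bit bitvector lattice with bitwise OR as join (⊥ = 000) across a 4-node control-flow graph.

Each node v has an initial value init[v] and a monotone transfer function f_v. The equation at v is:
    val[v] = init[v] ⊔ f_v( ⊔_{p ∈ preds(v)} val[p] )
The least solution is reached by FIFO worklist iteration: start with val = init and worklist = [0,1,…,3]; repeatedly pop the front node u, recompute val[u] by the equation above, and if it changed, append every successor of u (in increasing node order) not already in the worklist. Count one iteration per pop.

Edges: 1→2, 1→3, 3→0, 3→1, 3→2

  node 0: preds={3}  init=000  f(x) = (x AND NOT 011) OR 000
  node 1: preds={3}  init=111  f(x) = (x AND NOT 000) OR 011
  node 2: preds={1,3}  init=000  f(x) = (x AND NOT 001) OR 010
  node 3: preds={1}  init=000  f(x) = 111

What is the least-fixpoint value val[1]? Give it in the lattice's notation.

Iteration log — 7 steps:
  step 1. node 0  ⊔preds=000  new=000  stable
  step 2. node 1  ⊔preds=000  new=111  stable
  step 3. node 2  ⊔preds=111  new=110  old=000  +wl: 
  step 4. node 3  ⊔preds=111  new=111  old=000  +wl: 0,1,2
  step 5. node 0  ⊔preds=111  new=100  old=000  +wl: 
  step 6. node 1  ⊔preds=111  new=111  stable
  step 7. node 2  ⊔preds=111  new=110  stable

Least fixpoint reached:
  node 0: 100
  node 1: 111
  node 2: 110
  node 3: 111

111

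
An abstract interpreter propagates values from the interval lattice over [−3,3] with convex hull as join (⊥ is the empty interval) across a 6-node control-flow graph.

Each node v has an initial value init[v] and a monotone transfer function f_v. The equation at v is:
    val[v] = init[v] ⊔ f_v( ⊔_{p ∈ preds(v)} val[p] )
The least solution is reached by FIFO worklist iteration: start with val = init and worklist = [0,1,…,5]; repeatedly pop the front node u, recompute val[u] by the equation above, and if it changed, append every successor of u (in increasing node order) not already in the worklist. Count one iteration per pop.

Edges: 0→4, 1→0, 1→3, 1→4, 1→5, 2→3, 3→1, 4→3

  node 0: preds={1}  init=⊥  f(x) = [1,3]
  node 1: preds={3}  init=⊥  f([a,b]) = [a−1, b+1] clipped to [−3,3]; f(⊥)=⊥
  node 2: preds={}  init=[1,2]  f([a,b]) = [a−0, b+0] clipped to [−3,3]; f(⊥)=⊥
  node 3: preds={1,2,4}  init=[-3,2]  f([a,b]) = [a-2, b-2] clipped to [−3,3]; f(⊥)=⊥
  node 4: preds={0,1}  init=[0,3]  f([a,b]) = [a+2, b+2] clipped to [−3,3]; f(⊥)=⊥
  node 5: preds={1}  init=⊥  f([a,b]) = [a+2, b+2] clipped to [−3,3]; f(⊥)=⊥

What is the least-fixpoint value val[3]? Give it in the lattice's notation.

Worklist (8 pops):
  #1 pop 0: in=⊥ → [1,3] (was ⊥); enqueue []
  #2 pop 1: in=[-3,2] → [-3,3] (was ⊥); enqueue [0]
  #3 pop 2: in=⊥ → [1,2] (no change)
  #4 pop 3: in=[-3,3] → [-3,2] (no change)
  #5 pop 4: in=[-3,3] → [-1,3] (was [0,3]); enqueue [3]
  #6 pop 5: in=[-3,3] → [-1,3] (was ⊥); enqueue []
  #7 pop 0: in=[-3,3] → [1,3] (no change)
  #8 pop 3: in=[-3,3] → [-3,2] (no change)

Fixpoint:
  val[0] = [1,3]
  val[1] = [-3,3]
  val[2] = [1,2]
  val[3] = [-3,2]
  val[4] = [-1,3]
  val[5] = [-1,3]

[-3,2]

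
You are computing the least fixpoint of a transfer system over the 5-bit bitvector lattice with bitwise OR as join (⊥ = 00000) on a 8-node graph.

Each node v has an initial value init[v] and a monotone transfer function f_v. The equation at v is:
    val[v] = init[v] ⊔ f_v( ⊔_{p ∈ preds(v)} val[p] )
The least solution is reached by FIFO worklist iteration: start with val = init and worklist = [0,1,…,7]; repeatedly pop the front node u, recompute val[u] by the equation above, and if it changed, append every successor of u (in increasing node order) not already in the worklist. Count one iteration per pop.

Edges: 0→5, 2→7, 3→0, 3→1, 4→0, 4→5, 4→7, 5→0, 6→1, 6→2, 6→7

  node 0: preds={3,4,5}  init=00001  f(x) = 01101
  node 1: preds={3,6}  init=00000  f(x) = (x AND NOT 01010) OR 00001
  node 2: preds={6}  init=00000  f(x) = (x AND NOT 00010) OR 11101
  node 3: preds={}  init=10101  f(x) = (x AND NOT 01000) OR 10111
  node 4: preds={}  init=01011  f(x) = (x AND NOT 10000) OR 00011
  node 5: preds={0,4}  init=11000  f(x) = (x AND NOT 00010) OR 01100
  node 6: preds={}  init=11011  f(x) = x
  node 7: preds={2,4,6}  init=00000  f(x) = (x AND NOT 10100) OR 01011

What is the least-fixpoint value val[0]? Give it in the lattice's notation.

Worklist (10 pops):
  #1 pop 0: in=11111 → 01101 (was 00001); enqueue []
  #2 pop 1: in=11111 → 10101 (was 00000); enqueue []
  #3 pop 2: in=11011 → 11101 (was 00000); enqueue []
  #4 pop 3: in=00000 → 10111 (was 10101); enqueue [0,1]
  #5 pop 4: in=00000 → 01011 (no change)
  #6 pop 5: in=01111 → 11101 (was 11000); enqueue []
  #7 pop 6: in=00000 → 11011 (no change)
  #8 pop 7: in=11111 → 01011 (was 00000); enqueue []
  #9 pop 0: in=11111 → 01101 (no change)
  #10 pop 1: in=11111 → 10101 (no change)

Fixpoint:
  val[0] = 01101
  val[1] = 10101
  val[2] = 11101
  val[3] = 10111
  val[4] = 01011
  val[5] = 11101
  val[6] = 11011
  val[7] = 01011

01101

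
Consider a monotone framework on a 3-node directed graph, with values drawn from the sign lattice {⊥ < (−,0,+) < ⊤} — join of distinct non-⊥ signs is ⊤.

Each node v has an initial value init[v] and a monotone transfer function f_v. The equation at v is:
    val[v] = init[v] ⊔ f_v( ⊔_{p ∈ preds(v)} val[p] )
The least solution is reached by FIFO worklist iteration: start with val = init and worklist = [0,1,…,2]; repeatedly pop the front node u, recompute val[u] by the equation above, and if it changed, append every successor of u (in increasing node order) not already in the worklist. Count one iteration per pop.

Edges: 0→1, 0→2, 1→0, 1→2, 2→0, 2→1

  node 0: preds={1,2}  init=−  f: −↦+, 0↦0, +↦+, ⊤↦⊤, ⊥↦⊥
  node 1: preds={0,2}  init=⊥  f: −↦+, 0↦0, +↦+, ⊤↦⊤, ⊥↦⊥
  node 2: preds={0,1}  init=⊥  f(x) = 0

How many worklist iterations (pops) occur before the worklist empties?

Trace (7 dequeues):
  [1] u=0 | in ⊥ | out − | ==
  [2] u=1 | in − | out + | prev ⊥ | push {0}
  [3] u=2 | in ⊤ | out 0 | prev ⊥ | push {1}
  [4] u=0 | in ⊤ | out ⊤ | prev − | push {2}
  [5] u=1 | in ⊤ | out ⊤ | prev + | push {0}
  [6] u=2 | in ⊤ | out 0 | ==
  [7] u=0 | in ⊤ | out ⊤ | ==

Converged values:
  [0] ⊤
  [1] ⊤
  [2] 0

7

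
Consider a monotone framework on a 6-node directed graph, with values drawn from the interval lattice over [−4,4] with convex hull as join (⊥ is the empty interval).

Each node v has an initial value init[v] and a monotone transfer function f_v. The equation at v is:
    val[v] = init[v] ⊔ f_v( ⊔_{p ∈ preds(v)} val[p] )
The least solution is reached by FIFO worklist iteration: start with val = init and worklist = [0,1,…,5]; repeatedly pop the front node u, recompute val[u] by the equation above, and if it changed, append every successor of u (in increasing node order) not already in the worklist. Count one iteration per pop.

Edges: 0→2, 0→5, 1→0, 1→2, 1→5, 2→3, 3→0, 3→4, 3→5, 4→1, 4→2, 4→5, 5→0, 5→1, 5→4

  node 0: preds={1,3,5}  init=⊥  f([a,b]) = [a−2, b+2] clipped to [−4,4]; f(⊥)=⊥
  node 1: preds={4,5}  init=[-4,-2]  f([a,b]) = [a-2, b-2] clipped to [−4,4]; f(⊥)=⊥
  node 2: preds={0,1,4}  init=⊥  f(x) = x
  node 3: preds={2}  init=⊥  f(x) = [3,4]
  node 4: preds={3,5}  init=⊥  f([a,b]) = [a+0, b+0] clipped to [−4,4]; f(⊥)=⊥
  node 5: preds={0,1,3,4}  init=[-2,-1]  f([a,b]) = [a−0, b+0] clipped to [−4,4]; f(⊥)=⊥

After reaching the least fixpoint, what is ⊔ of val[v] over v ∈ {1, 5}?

[-4,4]

Worklist (15 pops):
  #1 pop 0: in=[-4,-1] → [-4,1] (was ⊥); enqueue []
  #2 pop 1: in=[-2,-1] → [-4,-2] (no change)
  #3 pop 2: in=[-4,1] → [-4,1] (was ⊥); enqueue []
  #4 pop 3: in=[-4,1] → [3,4] (was ⊥); enqueue [0]
  #5 pop 4: in=[-2,4] → [-2,4] (was ⊥); enqueue [1,2]
  #6 pop 5: in=[-4,4] → [-4,4] (was [-2,-1]); enqueue [4]
  #7 pop 0: in=[-4,4] → [-4,4] (was [-4,1]); enqueue [5]
  #8 pop 1: in=[-4,4] → [-4,2] (was [-4,-2]); enqueue [0]
  #9 pop 2: in=[-4,4] → [-4,4] (was [-4,1]); enqueue [3]
  #10 pop 4: in=[-4,4] → [-4,4] (was [-2,4]); enqueue [1,2]
  #11 pop 5: in=[-4,4] → [-4,4] (no change)
  #12 pop 0: in=[-4,4] → [-4,4] (no change)
  #13 pop 3: in=[-4,4] → [3,4] (no change)
  #14 pop 1: in=[-4,4] → [-4,2] (no change)
  #15 pop 2: in=[-4,4] → [-4,4] (no change)

Fixpoint:
  val[0] = [-4,4]
  val[1] = [-4,2]
  val[2] = [-4,4]
  val[3] = [3,4]
  val[4] = [-4,4]
  val[5] = [-4,4]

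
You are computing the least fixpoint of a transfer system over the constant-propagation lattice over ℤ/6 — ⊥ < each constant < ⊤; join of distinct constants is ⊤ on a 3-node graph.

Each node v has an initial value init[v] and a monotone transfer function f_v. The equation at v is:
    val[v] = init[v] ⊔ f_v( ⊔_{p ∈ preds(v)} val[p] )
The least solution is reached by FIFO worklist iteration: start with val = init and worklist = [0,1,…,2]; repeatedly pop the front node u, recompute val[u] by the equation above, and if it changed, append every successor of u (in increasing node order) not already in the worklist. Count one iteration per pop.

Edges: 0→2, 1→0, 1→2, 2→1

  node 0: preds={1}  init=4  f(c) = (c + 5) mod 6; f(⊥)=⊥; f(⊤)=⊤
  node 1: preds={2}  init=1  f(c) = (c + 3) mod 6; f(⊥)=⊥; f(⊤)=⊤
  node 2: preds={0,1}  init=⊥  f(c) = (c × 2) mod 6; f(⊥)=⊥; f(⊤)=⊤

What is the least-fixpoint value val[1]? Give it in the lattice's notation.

⊤

Worklist (6 pops):
  #1 pop 0: in=1 → ⊤ (was 4); enqueue []
  #2 pop 1: in=⊥ → 1 (no change)
  #3 pop 2: in=⊤ → ⊤ (was ⊥); enqueue [1]
  #4 pop 1: in=⊤ → ⊤ (was 1); enqueue [0,2]
  #5 pop 0: in=⊤ → ⊤ (no change)
  #6 pop 2: in=⊤ → ⊤ (no change)

Fixpoint:
  val[0] = ⊤
  val[1] = ⊤
  val[2] = ⊤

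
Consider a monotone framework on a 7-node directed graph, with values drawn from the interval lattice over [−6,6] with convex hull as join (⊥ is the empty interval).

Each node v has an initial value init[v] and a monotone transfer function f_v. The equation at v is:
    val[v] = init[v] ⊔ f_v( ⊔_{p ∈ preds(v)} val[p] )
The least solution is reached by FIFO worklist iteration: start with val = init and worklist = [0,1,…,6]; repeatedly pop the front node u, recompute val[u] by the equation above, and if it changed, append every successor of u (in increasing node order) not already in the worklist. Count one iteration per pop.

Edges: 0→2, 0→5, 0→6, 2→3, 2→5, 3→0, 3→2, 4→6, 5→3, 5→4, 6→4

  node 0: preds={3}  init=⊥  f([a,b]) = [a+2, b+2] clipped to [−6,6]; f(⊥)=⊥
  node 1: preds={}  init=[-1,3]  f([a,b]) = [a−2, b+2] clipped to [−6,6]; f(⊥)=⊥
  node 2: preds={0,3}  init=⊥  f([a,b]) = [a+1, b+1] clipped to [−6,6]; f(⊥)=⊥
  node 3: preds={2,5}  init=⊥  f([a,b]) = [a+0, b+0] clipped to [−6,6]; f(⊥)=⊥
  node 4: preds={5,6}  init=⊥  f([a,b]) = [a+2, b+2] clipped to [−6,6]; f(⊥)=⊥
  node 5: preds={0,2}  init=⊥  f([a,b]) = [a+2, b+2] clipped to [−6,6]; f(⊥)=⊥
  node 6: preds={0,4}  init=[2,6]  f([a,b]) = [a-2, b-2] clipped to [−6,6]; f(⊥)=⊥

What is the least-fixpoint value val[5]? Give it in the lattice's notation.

Worklist (7 pops):
  #1 pop 0: in=⊥ → ⊥ (no change)
  #2 pop 1: in=⊥ → [-1,3] (no change)
  #3 pop 2: in=⊥ → ⊥ (no change)
  #4 pop 3: in=⊥ → ⊥ (no change)
  #5 pop 4: in=[2,6] → [4,6] (was ⊥); enqueue []
  #6 pop 5: in=⊥ → ⊥ (no change)
  #7 pop 6: in=[4,6] → [2,6] (no change)

Fixpoint:
  val[0] = ⊥
  val[1] = [-1,3]
  val[2] = ⊥
  val[3] = ⊥
  val[4] = [4,6]
  val[5] = ⊥
  val[6] = [2,6]

⊥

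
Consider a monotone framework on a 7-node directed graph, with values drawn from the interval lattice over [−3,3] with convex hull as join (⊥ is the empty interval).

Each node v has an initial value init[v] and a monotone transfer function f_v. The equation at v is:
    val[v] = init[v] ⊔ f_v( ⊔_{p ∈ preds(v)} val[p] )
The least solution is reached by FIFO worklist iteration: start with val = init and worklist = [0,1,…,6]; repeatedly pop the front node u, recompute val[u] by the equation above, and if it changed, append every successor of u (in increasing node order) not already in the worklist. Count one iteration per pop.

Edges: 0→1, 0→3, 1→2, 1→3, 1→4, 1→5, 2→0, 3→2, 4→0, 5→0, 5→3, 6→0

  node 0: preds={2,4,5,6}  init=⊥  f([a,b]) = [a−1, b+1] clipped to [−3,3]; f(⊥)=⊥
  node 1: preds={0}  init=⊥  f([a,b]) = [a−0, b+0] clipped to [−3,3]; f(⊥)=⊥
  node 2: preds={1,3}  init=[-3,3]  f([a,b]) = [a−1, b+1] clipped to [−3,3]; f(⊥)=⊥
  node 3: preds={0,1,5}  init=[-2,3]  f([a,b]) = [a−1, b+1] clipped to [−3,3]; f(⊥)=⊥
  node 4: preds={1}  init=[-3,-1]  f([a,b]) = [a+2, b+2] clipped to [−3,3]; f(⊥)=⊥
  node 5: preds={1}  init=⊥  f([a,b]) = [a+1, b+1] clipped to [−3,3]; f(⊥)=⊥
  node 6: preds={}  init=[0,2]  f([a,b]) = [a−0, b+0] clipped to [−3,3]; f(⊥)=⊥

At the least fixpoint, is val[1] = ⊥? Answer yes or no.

Worklist (10 pops):
  #1 pop 0: in=[-3,3] → [-3,3] (was ⊥); enqueue []
  #2 pop 1: in=[-3,3] → [-3,3] (was ⊥); enqueue []
  #3 pop 2: in=[-3,3] → [-3,3] (no change)
  #4 pop 3: in=[-3,3] → [-3,3] (was [-2,3]); enqueue [2]
  #5 pop 4: in=[-3,3] → [-3,3] (was [-3,-1]); enqueue [0]
  #6 pop 5: in=[-3,3] → [-2,3] (was ⊥); enqueue [3]
  #7 pop 6: in=⊥ → [0,2] (no change)
  #8 pop 2: in=[-3,3] → [-3,3] (no change)
  #9 pop 0: in=[-3,3] → [-3,3] (no change)
  #10 pop 3: in=[-3,3] → [-3,3] (no change)

Fixpoint:
  val[0] = [-3,3]
  val[1] = [-3,3]
  val[2] = [-3,3]
  val[3] = [-3,3]
  val[4] = [-3,3]
  val[5] = [-2,3]
  val[6] = [0,2]

no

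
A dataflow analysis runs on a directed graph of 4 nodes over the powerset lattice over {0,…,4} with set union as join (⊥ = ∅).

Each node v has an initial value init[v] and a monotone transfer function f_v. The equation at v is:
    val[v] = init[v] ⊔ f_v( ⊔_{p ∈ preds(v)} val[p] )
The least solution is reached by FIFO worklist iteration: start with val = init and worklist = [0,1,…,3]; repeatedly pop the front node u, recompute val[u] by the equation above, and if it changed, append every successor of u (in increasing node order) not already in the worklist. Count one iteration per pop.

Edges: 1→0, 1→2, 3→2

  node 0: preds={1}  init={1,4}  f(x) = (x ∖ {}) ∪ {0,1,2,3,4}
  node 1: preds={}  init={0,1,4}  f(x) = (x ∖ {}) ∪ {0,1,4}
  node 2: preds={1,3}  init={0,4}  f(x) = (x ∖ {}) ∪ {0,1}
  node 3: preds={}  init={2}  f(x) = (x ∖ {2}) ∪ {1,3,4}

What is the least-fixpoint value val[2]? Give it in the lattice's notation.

Worklist (5 pops):
  #1 pop 0: in={0,1,4} → {0,1,2,3,4} (was {1,4}); enqueue []
  #2 pop 1: in={} → {0,1,4} (no change)
  #3 pop 2: in={0,1,2,4} → {0,1,2,4} (was {0,4}); enqueue []
  #4 pop 3: in={} → {1,2,3,4} (was {2}); enqueue [2]
  #5 pop 2: in={0,1,2,3,4} → {0,1,2,3,4} (was {0,1,2,4}); enqueue []

Fixpoint:
  val[0] = {0,1,2,3,4}
  val[1] = {0,1,4}
  val[2] = {0,1,2,3,4}
  val[3] = {1,2,3,4}

{0,1,2,3,4}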